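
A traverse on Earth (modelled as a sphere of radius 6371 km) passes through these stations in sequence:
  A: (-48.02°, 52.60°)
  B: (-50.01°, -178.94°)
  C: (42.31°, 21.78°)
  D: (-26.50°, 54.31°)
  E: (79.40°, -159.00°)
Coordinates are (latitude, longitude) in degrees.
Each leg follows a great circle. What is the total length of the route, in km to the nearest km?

48531 km

Leg A→B: central angle 1.2638 rad, distance 8051.7 km.
Leg B→C: central angle 2.8587 rad, distance 18212.6 km.
Leg C→D: central angle 1.3102 rad, distance 8347.5 km.
Leg D→E: central angle 2.1848 rad, distance 13919.5 km.
Total: 8051.7 + 18212.6 + 8347.5 + 13919.5 ≈ 48531 km.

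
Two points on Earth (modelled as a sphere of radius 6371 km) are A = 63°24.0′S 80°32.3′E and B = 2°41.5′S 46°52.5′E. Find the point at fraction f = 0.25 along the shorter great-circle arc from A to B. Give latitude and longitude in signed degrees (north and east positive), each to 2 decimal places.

-49.26°, 65.30°

Central angle δ = 1.1437 rad. Interpolating on the sphere with fraction f = 0.25:
P = [sin((1−f)δ)·A + sin(fδ)·B] / sin δ = 0.8310·A + 0.3099·B in Cartesian coordinates,
giving P = (0.2728, 0.5930, -0.7576), i.e. latitude -49.26°, longitude 65.30°.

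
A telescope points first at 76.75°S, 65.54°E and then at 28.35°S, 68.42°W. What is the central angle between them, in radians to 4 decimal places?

1.2427 rad

In radians: φ₁ = -1.3395, φ₂ = -0.4948, Δλ = -133.960° = -2.3380 rad.
Haversine: a = sin²(Δφ/2) + cos φ₁ cos φ₂ sin²(Δλ/2) = 0.1680 + (0.2292)(0.8801)(0.8471) = 0.33890.
Central angle c = 2·arcsin(√a) = 1.24275 rad.
So the angular separation is 1.2427 rad.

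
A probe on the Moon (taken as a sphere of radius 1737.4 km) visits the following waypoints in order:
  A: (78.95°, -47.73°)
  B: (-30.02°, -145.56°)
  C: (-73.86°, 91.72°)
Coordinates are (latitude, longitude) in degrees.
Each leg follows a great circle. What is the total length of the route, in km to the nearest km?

5773 km

Leg A→B: central angle 2.1102 rad, distance 3666.3 km.
Leg B→C: central angle 1.2127 rad, distance 2107.0 km.
Total: 3666.3 + 2107.0 ≈ 5773 km.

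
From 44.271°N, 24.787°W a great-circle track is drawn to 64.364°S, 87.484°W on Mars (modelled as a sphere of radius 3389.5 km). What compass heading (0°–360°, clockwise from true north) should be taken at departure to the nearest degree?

206°

Δλ = -62.697° = -1.0943 rad.
y = sin Δλ · cos φ₂ = (-0.8886)(0.4327) = -0.3845
x = cos φ₁ sin φ₂ − sin φ₁ cos φ₂ cos Δλ = (0.7160)(-0.9016) − (0.6981)(0.4327)(0.4587) = -0.7841
θ = atan2(y, x) = -153.88°; adding 360° gives 206°.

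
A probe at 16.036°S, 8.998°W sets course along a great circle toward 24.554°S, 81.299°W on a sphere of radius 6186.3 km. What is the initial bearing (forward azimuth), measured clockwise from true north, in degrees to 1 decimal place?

Δλ = -72.301° = -1.2619 rad.
y = sin Δλ · cos φ₂ = (-0.9527)(0.9096) = -0.8665
x = cos φ₁ sin φ₂ − sin φ₁ cos φ₂ cos Δλ = (0.9611)(-0.4156) − (-0.2762)(0.9096)(0.3040) = -0.3230
θ = atan2(y, x) = -110.44°; adding 360° gives 249.6°.

249.6°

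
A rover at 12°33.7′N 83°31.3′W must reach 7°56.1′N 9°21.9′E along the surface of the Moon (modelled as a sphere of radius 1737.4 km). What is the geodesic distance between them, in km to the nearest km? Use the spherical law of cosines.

2762 km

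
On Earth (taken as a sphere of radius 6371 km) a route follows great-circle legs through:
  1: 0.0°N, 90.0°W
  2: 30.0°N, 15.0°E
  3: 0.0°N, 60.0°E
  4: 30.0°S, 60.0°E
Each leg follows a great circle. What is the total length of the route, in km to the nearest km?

Leg 1→2: central angle 1.7969 rad, distance 11447.8 km.
Leg 2→3: central angle 0.9117 rad, distance 5808.7 km.
Leg 3→4: central angle 0.5236 rad, distance 3335.8 km.
Total: 11447.8 + 5808.7 + 3335.8 ≈ 20592 km.

20592 km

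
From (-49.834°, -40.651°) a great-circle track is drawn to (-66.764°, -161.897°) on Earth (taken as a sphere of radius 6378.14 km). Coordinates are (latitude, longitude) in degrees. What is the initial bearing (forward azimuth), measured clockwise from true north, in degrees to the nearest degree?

204°

Δλ = -121.246° = -2.1161 rad.
y = sin Δλ · cos φ₂ = (-0.8549)(0.3945) = -0.3373
x = cos φ₁ sin φ₂ − sin φ₁ cos φ₂ cos Δλ = (0.6450)(-0.9189) − (-0.7642)(0.3945)(-0.5187) = -0.7491
θ = atan2(y, x) = -155.76°; adding 360° gives 204°.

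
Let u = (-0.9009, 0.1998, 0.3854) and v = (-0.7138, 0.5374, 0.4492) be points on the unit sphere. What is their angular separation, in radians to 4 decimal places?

u·v = 0.9236; |u| = 1.0000, |v| = 1.0000.
cos θ = (u·v)/(|u||v|) = 0.9235, so θ = 0.3937 rad.

0.3937 rad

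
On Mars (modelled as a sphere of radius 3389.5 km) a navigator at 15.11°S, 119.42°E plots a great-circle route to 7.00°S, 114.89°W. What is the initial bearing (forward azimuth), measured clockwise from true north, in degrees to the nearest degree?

108°

With φ₁ = -0.2637, φ₂ = -0.1222, Δλ = 2.1937 rad, the forward-azimuth formula gives
θ = atan2( sin Δλ cos φ₂ , cos φ₁ sin φ₂ − sin φ₁ cos φ₂ cos Δλ ) = atan2(0.8061, -0.2686) = 108.43°.
So the initial bearing is 108°.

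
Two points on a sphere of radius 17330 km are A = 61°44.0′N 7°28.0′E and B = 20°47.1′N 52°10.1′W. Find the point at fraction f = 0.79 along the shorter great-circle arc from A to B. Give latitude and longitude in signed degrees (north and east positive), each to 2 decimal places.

31.22°, -45.36°

The central angle between A and B is δ = 1.0047 rad.
With f = 0.79, the slerp weights are sin((1−f)δ)/sin δ = 0.2481 and sin(fδ)/sin δ = 0.8447.
Weighted sum of the unit vectors: (0.2481)·(0.4696,0.0615,0.8808) + (0.8447)·(0.5734,-0.7384,0.3549) = (0.6009, -0.6085, 0.5183).
Converting back: φ = atan2(z, √(x²+y²)) = 31.22°, λ = atan2(y, x) = -45.36°.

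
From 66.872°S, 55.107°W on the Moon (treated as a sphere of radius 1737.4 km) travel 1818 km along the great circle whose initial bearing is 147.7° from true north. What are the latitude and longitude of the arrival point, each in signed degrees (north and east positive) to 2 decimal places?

Angular distance δ = d/R = 1818/1737.4 = 1.04639 rad; initial bearing θ = 2.5779 rad.
sin φ₂ = sin φ₁ cos δ + cos φ₁ sin δ cos θ = (-0.9196)(0.5007) + (0.3928)(0.8656)(-0.8453) = -0.7478, so φ₂ = -48.40°.
Δλ = atan2(sin θ sin δ cos φ₁, cos δ − sin φ₁ sin φ₂) = atan2(0.1817, -0.1870) = 135.834°.
λ₂ = -55.107° + 135.834° = 80.73°.

-48.40°, 80.73°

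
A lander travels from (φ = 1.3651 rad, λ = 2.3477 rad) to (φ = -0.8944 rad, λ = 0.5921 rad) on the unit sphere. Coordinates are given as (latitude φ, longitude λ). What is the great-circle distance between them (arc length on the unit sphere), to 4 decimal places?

2.4765

With latitudes φ₁ = 78.214°, φ₂ = -51.245° and longitude difference Δλ = -100.588°:
Haversine: a = sin²(Δφ/2) + cos φ₁ cos φ₂ sin²(Δλ/2) = 0.8178 + (0.2042)(0.6260)(0.5919) = 0.89344.
Central angle c = 2·arcsin(√a) = 2.47655 rad.
On the unit sphere the arc length equals the central angle: 2.4765.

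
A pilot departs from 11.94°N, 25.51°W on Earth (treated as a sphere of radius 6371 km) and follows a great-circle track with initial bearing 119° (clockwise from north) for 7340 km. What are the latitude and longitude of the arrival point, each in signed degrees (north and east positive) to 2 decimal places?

Angular distance δ = d/R = 7340/6371 = 1.15210 rad; initial bearing θ = 2.0769 rad.
sin φ₂ = sin φ₁ cos δ + cos φ₁ sin δ cos θ = (0.2069)(0.4066) + (0.9784)(0.9136)(-0.4848) = -0.3492, so φ₂ = -20.44°.
Δλ = atan2(sin θ sin δ cos φ₁, cos δ − sin φ₁ sin φ₂) = atan2(0.7818, 0.4788) = 58.513°.
λ₂ = -25.510° + 58.513° = 33.00°.

-20.44°, 33.00°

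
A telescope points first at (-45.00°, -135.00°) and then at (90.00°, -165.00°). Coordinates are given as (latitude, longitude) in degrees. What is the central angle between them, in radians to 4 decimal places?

2.3562 rad

In radians: φ₁ = -0.7854, φ₂ = 1.5708, Δλ = -30.000° = -0.5236 rad.
Haversine: a = sin²(Δφ/2) + cos φ₁ cos φ₂ sin²(Δλ/2) = 0.8536 + (0.7071)(0.0000)(0.0670) = 0.85355.
Central angle c = 2·arcsin(√a) = 2.35619 rad.
So the angular separation is 2.3562 rad.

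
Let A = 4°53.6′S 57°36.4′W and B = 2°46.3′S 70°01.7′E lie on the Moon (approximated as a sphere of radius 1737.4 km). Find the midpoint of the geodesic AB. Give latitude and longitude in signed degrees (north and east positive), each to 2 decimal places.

The central angle between A and B is δ = 2.2188 rad.
With f = 0.5, the slerp weights are sin((1−f)δ)/sin δ = 1.1231 and sin(fδ)/sin δ = 1.1231.
Weighted sum of the unit vectors: (1.1231)·(0.5338,-0.8413,-0.0853) + (1.1231)·(0.3412,0.9388,-0.0484) = (0.9826, 0.1094, -0.1501).
Converting back: φ = atan2(z, √(x²+y²)) = -8.63°, λ = atan2(y, x) = 6.36°.

-8.63°, 6.36°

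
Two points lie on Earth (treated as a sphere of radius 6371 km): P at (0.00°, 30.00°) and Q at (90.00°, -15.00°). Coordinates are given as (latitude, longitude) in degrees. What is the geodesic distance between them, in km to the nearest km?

In radians: φ₁ = 0.0000, φ₂ = 1.5708, Δλ = -45.000° = -0.7854 rad.
cos c = sin φ₁ sin φ₂ + cos φ₁ cos φ₂ cos Δλ = (0.0000)(1.0000) + (1.0000)(0.0000)(0.7071) = 0.00000,
so c = arccos(0.00000) = 1.57080 rad.
Distance = R·c = 6371 × 1.5708 ≈ 10008 km.

10008 km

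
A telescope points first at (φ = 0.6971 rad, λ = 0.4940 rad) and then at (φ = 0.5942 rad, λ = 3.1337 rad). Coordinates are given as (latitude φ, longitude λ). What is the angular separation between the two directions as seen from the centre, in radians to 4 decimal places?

1.7696 rad

In radians: φ₁ = 0.6971, φ₂ = 0.5942, Δλ = 151.244° = 2.6397 rad.
cos c = sin φ₁ sin φ₂ + cos φ₁ cos φ₂ cos Δλ = (0.6420)(0.5598) + (0.7667)(0.8286)(-0.8767) = -0.19752,
so c = arccos(-0.19752) = 1.76963 rad.
So the angular separation is 1.7696 rad.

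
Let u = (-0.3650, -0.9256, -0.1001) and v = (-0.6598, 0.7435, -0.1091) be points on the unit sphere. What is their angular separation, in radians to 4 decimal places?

u·v = -0.4364; |u| = 1.0000, |v| = 1.0000.
cos θ = (u·v)/(|u||v|) = -0.4364, so θ = 2.0224 rad.

2.0224 rad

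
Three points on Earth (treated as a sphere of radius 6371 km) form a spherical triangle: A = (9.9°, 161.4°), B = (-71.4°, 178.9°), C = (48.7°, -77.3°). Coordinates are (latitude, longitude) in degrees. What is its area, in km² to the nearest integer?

Side lengths (central angles): a = 2.4376, b = 1.7810, c = 1.4336 rad; semiperimeter s = 2.8261.
By l'Huilier's theorem, tan(E/4) = √[tan(s/2) tan((s−a)/2) tan((s−b)/2) tan((s−c)/2)], giving spherical excess E = 2.6288 rad.
Area = E·R² = 2.6288 × (6371)² ≈ 106701676 km².

106701676 km²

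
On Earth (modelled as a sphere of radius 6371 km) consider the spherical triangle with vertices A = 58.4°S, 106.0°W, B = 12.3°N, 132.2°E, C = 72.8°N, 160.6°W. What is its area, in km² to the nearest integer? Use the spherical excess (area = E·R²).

109317490 km²

Side lengths (central angles): a = 1.2499, b = 2.3802, c = 2.0389 rad; semiperimeter s = 2.8345.
By l'Huilier's theorem, tan(E/4) = √[tan(s/2) tan((s−a)/2) tan((s−b)/2) tan((s−c)/2)], giving spherical excess E = 2.6932 rad.
Area = E·R² = 2.6932 × (6371)² ≈ 109317490 km².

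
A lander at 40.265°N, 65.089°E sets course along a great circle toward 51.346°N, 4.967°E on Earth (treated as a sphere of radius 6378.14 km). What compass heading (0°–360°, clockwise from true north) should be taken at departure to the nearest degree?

306°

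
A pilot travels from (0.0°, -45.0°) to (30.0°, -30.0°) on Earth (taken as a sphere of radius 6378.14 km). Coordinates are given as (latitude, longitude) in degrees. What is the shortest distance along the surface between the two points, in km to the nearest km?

3699 km

Let φ₁ = 0.0000 rad, φ₂ = 0.5236 rad, and Δλ = 0.2618 rad.
cos c = sin φ₁ sin φ₂ + cos φ₁ cos φ₂ cos Δλ = (0.0000)(0.5000) + (1.0000)(0.8660)(0.9659) = 0.83652,
so c = arccos(0.83652) = 0.57990 rad.
Distance = R·c = 6378.14 × 0.5799 ≈ 3699 km.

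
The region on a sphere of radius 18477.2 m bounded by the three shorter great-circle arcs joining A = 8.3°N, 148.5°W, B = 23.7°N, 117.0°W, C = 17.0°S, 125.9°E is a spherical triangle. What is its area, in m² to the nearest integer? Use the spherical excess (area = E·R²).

64956006 m²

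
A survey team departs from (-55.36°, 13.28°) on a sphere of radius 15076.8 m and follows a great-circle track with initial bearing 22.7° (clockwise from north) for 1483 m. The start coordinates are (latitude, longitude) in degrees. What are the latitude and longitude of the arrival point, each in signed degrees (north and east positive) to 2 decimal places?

-50.11°, 16.67°

Angular distance δ = d/R = 1483/15076.8 = 0.09836 rad; initial bearing θ = 0.3962 rad.
sin φ₂ = sin φ₁ cos δ + cos φ₁ sin δ cos θ = (-0.8227)(0.9952) + (0.5684)(0.0982)(0.9225) = -0.7673, so φ₂ = -50.11°.
Δλ = atan2(sin θ sin δ cos φ₁, cos δ − sin φ₁ sin φ₂) = atan2(0.0215, 0.3639) = 3.388°.
λ₂ = 13.280° + 3.388° = 16.67°.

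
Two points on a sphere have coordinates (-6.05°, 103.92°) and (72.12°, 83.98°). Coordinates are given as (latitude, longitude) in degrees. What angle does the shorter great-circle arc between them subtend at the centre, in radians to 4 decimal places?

1.3830 rad

Let φ₁ = -0.1056 rad, φ₂ = 1.2587 rad, and Δλ = -0.3480 rad.
Haversine: a = sin²(Δφ/2) + cos φ₁ cos φ₂ sin²(Δλ/2) = 0.3975 + (0.9944)(0.3070)(0.0300) = 0.40665.
Central angle c = 2·arcsin(√a) = 1.38299 rad.
So the angular separation is 1.3830 rad.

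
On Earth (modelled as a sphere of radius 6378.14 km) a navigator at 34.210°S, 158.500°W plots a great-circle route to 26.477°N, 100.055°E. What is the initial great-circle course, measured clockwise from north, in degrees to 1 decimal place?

287.0°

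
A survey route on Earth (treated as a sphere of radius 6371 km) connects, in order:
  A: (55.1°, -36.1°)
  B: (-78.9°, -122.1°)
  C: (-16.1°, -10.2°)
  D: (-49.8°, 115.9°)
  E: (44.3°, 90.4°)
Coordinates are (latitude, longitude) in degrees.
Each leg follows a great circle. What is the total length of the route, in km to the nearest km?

Leg A→B: central angle 2.4933 rad, distance 15884.9 km.
Leg B→C: central angle 1.3662 rad, distance 8704.3 km.
Leg C→D: central angle 1.7250 rad, distance 10989.8 km.
Leg D→E: central angle 1.6876 rad, distance 10751.4 km.
Total: 15884.9 + 8704.3 + 10989.8 + 10751.4 ≈ 46331 km.

46331 km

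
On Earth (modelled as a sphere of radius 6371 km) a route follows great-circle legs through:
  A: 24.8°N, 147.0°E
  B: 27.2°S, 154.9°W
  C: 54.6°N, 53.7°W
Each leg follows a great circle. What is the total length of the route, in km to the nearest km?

Leg A→B: central angle 1.3337 rad, distance 8496.7 km.
Leg B→C: central angle 2.0631 rad, distance 13144.1 km.
Total: 8496.7 + 13144.1 ≈ 21641 km.

21641 km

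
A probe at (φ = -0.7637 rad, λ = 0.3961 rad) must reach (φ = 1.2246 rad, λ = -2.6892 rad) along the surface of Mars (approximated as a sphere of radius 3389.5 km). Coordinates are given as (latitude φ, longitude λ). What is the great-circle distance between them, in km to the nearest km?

Let φ₁ = -0.7637 rad, φ₂ = 1.2246 rad, and Δλ = -3.0853 rad.
Haversine: a = sin²(Δφ/2) + cos φ₁ cos φ₂ sin²(Δλ/2) = 0.7027 + (0.7223)(0.3393)(0.9992) = 0.94763.
Central angle c = 2·arcsin(√a) = 2.67982 rad.
Distance = R·c = 3389.5 × 2.6798 ≈ 9083 km.

9083 km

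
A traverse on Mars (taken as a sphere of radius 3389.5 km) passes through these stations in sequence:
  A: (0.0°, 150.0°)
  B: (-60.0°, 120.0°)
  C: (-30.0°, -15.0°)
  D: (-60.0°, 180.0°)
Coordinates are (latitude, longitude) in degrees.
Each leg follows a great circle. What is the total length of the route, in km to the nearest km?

13974 km

Leg A→B: central angle 1.1230 rad, distance 3806.3 km.
Leg B→C: central angle 1.4436 rad, distance 4893.2 km.
Leg C→D: central angle 1.5560 rad, distance 5274.2 km.
Total: 3806.3 + 4893.2 + 5274.2 ≈ 13974 km.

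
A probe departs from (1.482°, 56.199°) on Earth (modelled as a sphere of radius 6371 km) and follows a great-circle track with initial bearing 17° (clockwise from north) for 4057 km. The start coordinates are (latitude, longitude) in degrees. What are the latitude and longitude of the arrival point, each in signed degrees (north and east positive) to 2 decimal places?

Angular distance δ = d/R = 4057/6371 = 0.63679 rad; initial bearing θ = 0.2967 rad.
sin φ₂ = sin φ₁ cos δ + cos φ₁ sin δ cos θ = (0.0259)(0.8040) + (0.9997)(0.5946)(0.9563) = 0.5892, so φ₂ = 36.10°.
Δλ = atan2(sin θ sin δ cos φ₁, cos δ − sin φ₁ sin φ₂) = atan2(0.1738, 0.7888) = 12.426°.
λ₂ = 56.199° + 12.426° = 68.62°.

36.10°, 68.62°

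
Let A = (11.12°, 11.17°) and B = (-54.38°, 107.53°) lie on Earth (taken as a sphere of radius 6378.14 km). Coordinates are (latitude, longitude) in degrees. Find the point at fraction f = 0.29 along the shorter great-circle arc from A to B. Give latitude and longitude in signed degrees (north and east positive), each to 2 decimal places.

The central angle between A and B is δ = 1.7927 rad.
With f = 0.29, the slerp weights are sin((1−f)δ)/sin δ = 0.9800 and sin(fδ)/sin δ = 0.5093.
Weighted sum of the unit vectors: (0.9800)·(0.9626,0.1901,0.1929) + (0.5093)·(-0.1754,0.5554,-0.8129) = (0.8540, 0.4691, -0.2250).
Converting back: φ = atan2(z, √(x²+y²)) = -13.00°, λ = atan2(y, x) = 28.78°.

-13.00°, 28.78°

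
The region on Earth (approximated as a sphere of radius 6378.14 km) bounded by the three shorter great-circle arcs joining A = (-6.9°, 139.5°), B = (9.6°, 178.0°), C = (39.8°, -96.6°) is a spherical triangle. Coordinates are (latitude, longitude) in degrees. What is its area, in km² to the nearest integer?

Side lengths (central angles): a = 1.4025, b = 2.0971, c = 0.7287 rad; semiperimeter s = 2.1141.
By l'Huilier's theorem, tan(E/4) = √[tan(s/2) tan((s−a)/2) tan((s−b)/2) tan((s−c)/2)], giving spherical excess E = 0.2729 rad.
Area = E·R² = 0.2729 × (6378.14)² ≈ 11101590 km².

11101590 km²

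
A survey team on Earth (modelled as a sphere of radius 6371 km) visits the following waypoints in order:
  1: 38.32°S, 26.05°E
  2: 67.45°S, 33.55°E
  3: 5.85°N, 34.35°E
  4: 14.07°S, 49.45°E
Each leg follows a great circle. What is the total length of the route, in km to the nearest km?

14195 km

Leg 1→2: central angle 0.5137 rad, distance 3272.6 km.
Leg 2→3: central angle 1.2794 rad, distance 8150.8 km.
Leg 3→4: central angle 0.4350 rad, distance 2771.7 km.
Total: 3272.6 + 8150.8 + 2771.7 ≈ 14195 km.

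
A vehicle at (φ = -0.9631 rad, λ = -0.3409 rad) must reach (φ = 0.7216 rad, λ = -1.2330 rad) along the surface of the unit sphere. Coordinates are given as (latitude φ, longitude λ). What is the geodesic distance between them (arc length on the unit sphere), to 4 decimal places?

Let φ₁ = -0.9631 rad, φ₂ = 0.7216 rad, and Δλ = -0.8921 rad.
cos c = sin φ₁ sin φ₂ + cos φ₁ cos φ₂ cos Δλ = (-0.8210)(0.6606) + (0.5710)(0.7507)(0.6278) = -0.27321,
so c = arccos(-0.27321) = 1.84753 rad.
On the unit sphere the arc length equals the central angle: 1.8475.

1.8475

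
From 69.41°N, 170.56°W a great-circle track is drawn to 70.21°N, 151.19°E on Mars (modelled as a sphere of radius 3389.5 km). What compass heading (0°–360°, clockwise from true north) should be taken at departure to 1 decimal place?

291.4°

Δλ = -38.250° = -0.6676 rad.
y = sin Δλ · cos φ₂ = (-0.6191)(0.3386) = -0.2096
x = cos φ₁ sin φ₂ − sin φ₁ cos φ₂ cos Δλ = (0.3517)(0.9409) − (0.9361)(0.3386)(0.7853) = 0.0820
θ = atan2(y, x) = -68.63°; adding 360° gives 291.4°.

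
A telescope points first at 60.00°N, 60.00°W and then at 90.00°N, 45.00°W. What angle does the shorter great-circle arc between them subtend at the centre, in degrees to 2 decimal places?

In radians: φ₁ = 1.0472, φ₂ = 1.5708, Δλ = 15.000° = 0.2618 rad.
cos c = sin φ₁ sin φ₂ + cos φ₁ cos φ₂ cos Δλ = (0.8660)(1.0000) + (0.5000)(0.0000)(0.9659) = 0.86603,
so c = arccos(0.86603) = 0.52360 rad.
So the angular separation is 30.00°.

30.00°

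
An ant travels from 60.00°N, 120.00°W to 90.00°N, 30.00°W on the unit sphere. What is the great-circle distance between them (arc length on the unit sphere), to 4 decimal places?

Let φ₁ = 1.0472 rad, φ₂ = 1.5708 rad, and Δλ = 1.5708 rad.
cos c = sin φ₁ sin φ₂ + cos φ₁ cos φ₂ cos Δλ = (0.8660)(1.0000) + (0.5000)(0.0000)(0.0000) = 0.86603,
so c = arccos(0.86603) = 0.52360 rad.
On the unit sphere the arc length equals the central angle: 0.5236.

0.5236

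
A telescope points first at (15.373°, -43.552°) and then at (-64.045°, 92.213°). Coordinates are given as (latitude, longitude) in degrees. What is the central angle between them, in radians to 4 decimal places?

In radians: φ₁ = 0.2683, φ₂ = -1.1178, Δλ = 135.765° = 2.3695 rad.
cos c = sin φ₁ sin φ₂ + cos φ₁ cos φ₂ cos Δλ = (0.2651)(-0.8991) + (0.9642)(0.4377)(-0.7165) = -0.54072,
so c = arccos(-0.54072) = 2.14209 rad.
So the angular separation is 2.1421 rad.

2.1421 rad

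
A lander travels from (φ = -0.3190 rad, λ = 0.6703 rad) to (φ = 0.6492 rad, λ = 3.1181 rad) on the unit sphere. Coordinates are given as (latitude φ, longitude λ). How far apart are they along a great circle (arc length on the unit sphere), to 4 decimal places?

In radians: φ₁ = -0.3190, φ₂ = 0.6492, Δλ = 140.249° = 2.4478 rad.
Haversine: a = sin²(Δφ/2) + cos φ₁ cos φ₂ sin²(Δλ/2) = 0.2166 + (0.9495)(0.7966)(0.8844) = 0.88556.
Central angle c = 2·arcsin(√a) = 2.45140 rad.
On the unit sphere the arc length equals the central angle: 2.4514.

2.4514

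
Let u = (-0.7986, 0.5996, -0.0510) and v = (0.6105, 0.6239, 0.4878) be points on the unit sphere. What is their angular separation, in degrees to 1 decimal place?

98.0°

u·v = -0.1383; |u| = 0.9999, |v| = 1.0000.
cos θ = (u·v)/(|u||v|) = -0.1383, so θ = 98.0°.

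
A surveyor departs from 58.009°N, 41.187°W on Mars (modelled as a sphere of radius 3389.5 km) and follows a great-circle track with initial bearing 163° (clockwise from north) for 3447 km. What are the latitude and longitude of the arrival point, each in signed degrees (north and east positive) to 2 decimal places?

Angular distance δ = d/R = 3447/3389.5 = 1.01696 rad; initial bearing θ = 2.8449 rad.
sin φ₂ = sin φ₁ cos δ + cos φ₁ sin δ cos θ = (0.8481)(0.5260) + (0.5298)(0.8505)(-0.9563) = 0.0152, so φ₂ = 0.87°.
Δλ = atan2(sin θ sin δ cos φ₁, cos δ − sin φ₁ sin φ₂) = atan2(0.1317, 0.5131) = 14.400°.
λ₂ = -41.187° + 14.400° = -26.79°.

0.87°, -26.79°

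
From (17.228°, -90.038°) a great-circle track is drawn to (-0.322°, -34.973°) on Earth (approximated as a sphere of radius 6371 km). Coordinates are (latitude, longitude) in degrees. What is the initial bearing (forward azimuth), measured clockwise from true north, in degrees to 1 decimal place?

With φ₁ = 0.3007, φ₂ = -0.0056, Δλ = 0.9611 rad, the forward-azimuth formula gives
θ = atan2( sin Δλ cos φ₂ , cos φ₁ sin φ₂ − sin φ₁ cos φ₂ cos Δλ ) = atan2(0.8198, -0.1750) = 102.05°.
So the initial bearing is 102.0°.

102.0°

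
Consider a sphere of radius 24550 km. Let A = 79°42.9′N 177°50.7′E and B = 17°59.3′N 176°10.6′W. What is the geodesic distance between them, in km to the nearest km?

With latitudes φ₁ = 79.715°, φ₂ = 17.988° and longitude difference Δλ = 5.978°:
cos c = sin φ₁ sin φ₂ + cos φ₁ cos φ₂ cos Δλ = (0.9839)(0.3088) + (0.1785)(0.9511)(0.9946) = 0.47275,
so c = arccos(0.47275) = 1.07838 rad.
Distance = R·c = 24550 × 1.0784 ≈ 26474 km.

26474 km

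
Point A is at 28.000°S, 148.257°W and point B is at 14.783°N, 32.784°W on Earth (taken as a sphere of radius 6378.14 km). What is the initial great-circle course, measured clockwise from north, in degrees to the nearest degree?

Δλ = 115.473° = 2.0154 rad.
y = sin Δλ · cos φ₂ = (0.9028)(0.9669) = 0.8729
x = cos φ₁ sin φ₂ − sin φ₁ cos φ₂ cos Δλ = (0.8829)(0.2552) − (-0.4695)(0.9669)(-0.4301) = 0.0301
θ = atan2(y, x) = 88.03°, so the bearing is 88°.

88°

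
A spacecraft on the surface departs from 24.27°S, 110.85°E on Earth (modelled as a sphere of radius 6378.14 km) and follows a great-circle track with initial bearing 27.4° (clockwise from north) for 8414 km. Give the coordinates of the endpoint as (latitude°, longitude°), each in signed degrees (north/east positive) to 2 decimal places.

Angular distance δ = d/R = 8414/6378.14 = 1.31919 rad; initial bearing θ = 0.4782 rad.
sin φ₂ = sin φ₁ cos δ + cos φ₁ sin δ cos θ = (-0.4110)(0.2490) + (0.9116)(0.9685)(0.8878) = 0.6815, so φ₂ = 42.96°.
Δλ = atan2(sin θ sin δ cos φ₁, cos δ − sin φ₁ sin φ₂) = atan2(0.4063, 0.5291) = 37.522°.
λ₂ = 110.850° + 37.522° = 148.37°.

42.96°, 148.37°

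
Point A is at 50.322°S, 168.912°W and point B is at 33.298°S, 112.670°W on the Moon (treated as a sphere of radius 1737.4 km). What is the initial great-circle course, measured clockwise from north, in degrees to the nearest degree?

89°

Δλ = 56.242° = 0.9816 rad.
y = sin Δλ · cos φ₂ = (0.8314)(0.8358) = 0.6949
x = cos φ₁ sin φ₂ − sin φ₁ cos φ₂ cos Δλ = (0.6385)(-0.5490) − (-0.7696)(0.8358)(0.5557) = 0.0069
θ = atan2(y, x) = 89.43°, so the bearing is 89°.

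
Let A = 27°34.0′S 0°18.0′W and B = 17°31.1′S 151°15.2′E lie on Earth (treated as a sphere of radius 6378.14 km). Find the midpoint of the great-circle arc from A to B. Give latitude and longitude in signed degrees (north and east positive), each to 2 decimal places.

-59.12°, 83.67°

Central angle δ = 2.2193 rad. Interpolating on the sphere with fraction f = 0.5:
P = [sin((1−f)δ)·A + sin(fδ)·B] / sin δ = 1.1237·A + 1.1237·B in Cartesian coordinates,
giving P = (0.0566, 0.5101, -0.8582), i.e. latitude -59.12°, longitude 83.67°.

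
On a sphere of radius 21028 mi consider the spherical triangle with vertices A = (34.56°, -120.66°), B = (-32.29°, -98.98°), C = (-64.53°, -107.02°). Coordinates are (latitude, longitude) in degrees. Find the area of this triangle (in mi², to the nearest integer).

94471940 mi²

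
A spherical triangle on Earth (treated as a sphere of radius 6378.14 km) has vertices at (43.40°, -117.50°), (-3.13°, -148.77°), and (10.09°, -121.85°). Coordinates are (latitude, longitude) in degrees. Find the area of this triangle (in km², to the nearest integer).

5859743 km²

Side lengths (central angles): a = 0.5217, b = 0.5851, c = 0.9489 rad; semiperimeter s = 1.0279.
By l'Huilier's theorem, tan(E/4) = √[tan(s/2) tan((s−a)/2) tan((s−b)/2) tan((s−c)/2)], giving spherical excess E = 0.1440 rad.
Area = E·R² = 0.1440 × (6378.14)² ≈ 5859743 km².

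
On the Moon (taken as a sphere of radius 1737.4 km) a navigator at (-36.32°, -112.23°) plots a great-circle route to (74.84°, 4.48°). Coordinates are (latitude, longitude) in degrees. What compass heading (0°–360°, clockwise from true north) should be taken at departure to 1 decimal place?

With φ₁ = -0.6339, φ₂ = 1.3062, Δλ = 2.0370 rad, the forward-azimuth formula gives
θ = atan2( sin Δλ cos φ₂ , cos φ₁ sin φ₂ − sin φ₁ cos φ₂ cos Δλ ) = atan2(0.2336, 0.7081) = 18.26°.
So the initial bearing is 18.3°.

18.3°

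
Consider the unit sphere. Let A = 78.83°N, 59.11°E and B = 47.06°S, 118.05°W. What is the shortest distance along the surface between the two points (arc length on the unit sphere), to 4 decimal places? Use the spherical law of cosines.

Let φ₁ = 1.3758 rad, φ₂ = -0.8214 rad, and Δλ = -3.0920 rad.
cos c = sin φ₁ sin φ₂ + cos φ₁ cos φ₂ cos Δλ = (0.9811)(-0.7321) + (0.1937)(0.6812)(-0.9988) = -0.85001,
so c = arccos(-0.85001) = 2.58679 rad.
On the unit sphere the arc length equals the central angle: 2.5868.

2.5868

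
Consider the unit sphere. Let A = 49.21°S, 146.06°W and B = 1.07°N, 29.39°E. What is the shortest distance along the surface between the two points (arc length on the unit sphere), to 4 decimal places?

2.2986

In radians: φ₁ = -0.8589, φ₂ = 0.0187, Δλ = 175.450° = 3.0622 rad.
Haversine: a = sin²(Δφ/2) + cos φ₁ cos φ₂ sin²(Δλ/2) = 0.1805 + (0.6533)(0.9998)(0.9984) = 0.83263.
Central angle c = 2·arcsin(√a) = 2.29863 rad.
On the unit sphere the arc length equals the central angle: 2.2986.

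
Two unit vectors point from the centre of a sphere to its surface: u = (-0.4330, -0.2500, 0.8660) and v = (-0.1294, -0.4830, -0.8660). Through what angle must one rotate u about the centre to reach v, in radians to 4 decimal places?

2.1812 rad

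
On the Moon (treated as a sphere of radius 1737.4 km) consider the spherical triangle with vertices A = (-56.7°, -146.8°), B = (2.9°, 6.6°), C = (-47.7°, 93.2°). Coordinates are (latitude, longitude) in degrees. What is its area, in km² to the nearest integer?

Side lengths (central angles): a = 1.5684, b = 1.1225, c = 2.1324 rad; semiperimeter s = 2.4116.
By l'Huilier's theorem, tan(E/4) = √[tan(s/2) tan((s−a)/2) tan((s−b)/2) tan((s−c)/2)], giving spherical excess E = 1.3543 rad.
Area = E·R² = 1.3543 × (1737.4)² ≈ 4087928 km².

4087928 km²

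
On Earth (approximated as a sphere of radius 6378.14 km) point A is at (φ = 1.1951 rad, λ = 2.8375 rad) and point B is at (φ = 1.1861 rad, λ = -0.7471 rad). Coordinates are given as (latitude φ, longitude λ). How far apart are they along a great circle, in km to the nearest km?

Let φ₁ = 1.1951 rad, φ₂ = 1.1861 rad, and Δλ = 2.6986 rad.
cos c = sin φ₁ sin φ₂ + cos φ₁ cos φ₂ cos Δλ = (0.9303)(0.9269) + (0.3669)(0.3753)(-0.9035) = 0.73786,
so c = arccos(0.73786) = 0.74091 rad.
Distance = R·c = 6378.14 × 0.7409 ≈ 4726 km.

4726 km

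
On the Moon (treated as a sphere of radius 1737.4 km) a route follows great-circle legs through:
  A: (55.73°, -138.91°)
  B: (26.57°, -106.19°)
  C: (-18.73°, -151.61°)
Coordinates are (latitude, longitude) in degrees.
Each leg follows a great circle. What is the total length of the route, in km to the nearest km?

Leg A→B: central angle 0.6545 rad, distance 1137.1 km.
Leg B→C: central angle 1.1030 rad, distance 1916.4 km.
Total: 1137.1 + 1916.4 ≈ 3054 km.

3054 km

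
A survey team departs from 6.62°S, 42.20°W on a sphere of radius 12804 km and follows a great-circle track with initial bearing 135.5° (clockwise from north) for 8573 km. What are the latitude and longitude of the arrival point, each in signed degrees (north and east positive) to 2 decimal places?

Angular distance δ = d/R = 8573/12804 = 0.66956 rad; initial bearing θ = 2.3649 rad.
sin φ₂ = sin φ₁ cos δ + cos φ₁ sin δ cos θ = (-0.1153)(0.7841) + (0.9933)(0.6206)(-0.7133) = -0.5301, so φ₂ = -32.01°.
Δλ = atan2(sin θ sin δ cos φ₁, cos δ − sin φ₁ sin φ₂) = atan2(0.4321, 0.7230) = 30.866°.
λ₂ = -42.200° + 30.866° = -11.33°.

-32.01°, -11.33°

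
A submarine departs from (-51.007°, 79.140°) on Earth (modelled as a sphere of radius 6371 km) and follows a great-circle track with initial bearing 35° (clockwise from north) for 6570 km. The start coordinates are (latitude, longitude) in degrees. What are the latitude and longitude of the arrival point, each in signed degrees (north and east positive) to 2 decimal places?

Angular distance δ = d/R = 6570/6371 = 1.03124 rad; initial bearing θ = 0.6109 rad.
sin φ₂ = sin φ₁ cos δ + cos φ₁ sin δ cos θ = (-0.7772)(0.5138) + (0.6292)(0.8579)(0.8192) = 0.0429, so φ₂ = 2.46°.
Δλ = atan2(sin θ sin δ cos φ₁, cos δ − sin φ₁ sin φ₂) = atan2(0.3096, 0.5471) = 29.508°.
λ₂ = 79.140° + 29.508° = 108.65°.

2.46°, 108.65°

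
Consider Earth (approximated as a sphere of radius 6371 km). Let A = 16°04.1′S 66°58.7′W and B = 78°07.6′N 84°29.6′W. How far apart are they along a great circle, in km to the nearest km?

10533 km

With latitudes φ₁ = -16.068°, φ₂ = 78.127° and longitude difference Δλ = -17.515°:
cos c = sin φ₁ sin φ₂ + cos φ₁ cos φ₂ cos Δλ = (-0.2768)(0.9786) + (0.9609)(0.2057)(0.9536) = -0.08232,
so c = arccos(-0.08232) = 1.65321 rad.
Distance = R·c = 6371 × 1.6532 ≈ 10533 km.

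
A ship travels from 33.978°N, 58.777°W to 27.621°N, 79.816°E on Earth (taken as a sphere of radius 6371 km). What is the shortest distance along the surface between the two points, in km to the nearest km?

11895 km

In radians: φ₁ = 0.5930, φ₂ = 0.4821, Δλ = 138.593° = 2.4189 rad.
cos c = sin φ₁ sin φ₂ + cos φ₁ cos φ₂ cos Δλ = (0.5589)(0.4636) + (0.8293)(0.8860)(-0.7500) = -0.29198,
so c = arccos(-0.29198) = 1.86709 rad.
Distance = R·c = 6371 × 1.8671 ≈ 11895 km.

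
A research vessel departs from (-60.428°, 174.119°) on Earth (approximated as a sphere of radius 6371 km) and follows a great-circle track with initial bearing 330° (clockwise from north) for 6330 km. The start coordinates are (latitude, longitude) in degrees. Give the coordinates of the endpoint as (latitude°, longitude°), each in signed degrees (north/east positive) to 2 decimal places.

Angular distance δ = d/R = 6330/6371 = 0.99356 rad; initial bearing θ = 5.7596 rad.
sin φ₂ = sin φ₁ cos δ + cos φ₁ sin δ cos θ = (-0.8697)(0.5457) + (0.4935)(0.8380)(0.8660) = -0.1165, so φ₂ = -6.69°.
Δλ = atan2(sin θ sin δ cos φ₁, cos δ − sin φ₁ sin φ₂) = atan2(-0.2068, 0.4444) = -24.952°.
λ₂ = 174.119° − 24.952° = 149.17°.

-6.69°, 149.17°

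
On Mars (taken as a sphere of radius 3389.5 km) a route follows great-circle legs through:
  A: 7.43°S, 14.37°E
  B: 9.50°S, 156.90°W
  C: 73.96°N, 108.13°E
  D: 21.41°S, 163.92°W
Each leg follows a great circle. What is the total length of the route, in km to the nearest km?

21974 km

Leg A→B: central angle 2.8094 rad, distance 9522.5 km.
Leg B→C: central angle 1.7541 rad, distance 5945.4 km.
Leg C→D: central angle 1.9194 rad, distance 6506.0 km.
Total: 9522.5 + 5945.4 + 6506.0 ≈ 21974 km.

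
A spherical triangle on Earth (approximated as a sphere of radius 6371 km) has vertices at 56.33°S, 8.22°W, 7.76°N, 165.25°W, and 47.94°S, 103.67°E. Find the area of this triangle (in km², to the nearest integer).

58964223 km²

Side lengths (central angles): a = 1.6838, b = 1.0708, c = 2.2372 rad; semiperimeter s = 2.4959.
By l'Huilier's theorem, tan(E/4) = √[tan(s/2) tan((s−a)/2) tan((s−b)/2) tan((s−c)/2)], giving spherical excess E = 1.4527 rad.
Area = E·R² = 1.4527 × (6371)² ≈ 58964223 km².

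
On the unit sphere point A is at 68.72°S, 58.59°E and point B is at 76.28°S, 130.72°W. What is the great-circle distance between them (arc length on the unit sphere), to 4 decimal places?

Let φ₁ = -1.1994 rad, φ₂ = -1.3313 rad, and Δλ = 2.9791 rad.
Haversine: a = sin²(Δφ/2) + cos φ₁ cos φ₂ sin²(Δλ/2) = 0.0043 + (0.3629)(0.2372)(0.9934) = 0.08986.
Central angle c = 2·arcsin(√a) = 0.60889 rad.
On the unit sphere the arc length equals the central angle: 0.6089.

0.6089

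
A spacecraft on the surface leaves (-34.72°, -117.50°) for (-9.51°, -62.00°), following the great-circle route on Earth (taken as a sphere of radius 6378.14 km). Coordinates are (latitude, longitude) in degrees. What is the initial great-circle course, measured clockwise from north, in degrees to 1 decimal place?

77.4°

Δλ = 55.500° = 0.9687 rad.
y = sin Δλ · cos φ₂ = (0.8241)(0.9863) = 0.8128
x = cos φ₁ sin φ₂ − sin φ₁ cos φ₂ cos Δλ = (0.8219)(-0.1652) − (-0.5696)(0.9863)(0.5664) = 0.1824
θ = atan2(y, x) = 77.35°, so the bearing is 77.4°.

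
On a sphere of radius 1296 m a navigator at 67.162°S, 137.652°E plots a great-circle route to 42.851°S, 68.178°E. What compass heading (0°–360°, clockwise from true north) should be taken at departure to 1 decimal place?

Δλ = -69.474° = -1.2126 rad.
y = sin Δλ · cos φ₂ = (-0.9365)(0.7331) = -0.6866
x = cos φ₁ sin φ₂ − sin φ₁ cos φ₂ cos Δλ = (0.3881)(-0.6801) − (-0.9216)(0.7331)(0.3506) = -0.0271
θ = atan2(y, x) = -92.26°; adding 360° gives 267.7°.

267.7°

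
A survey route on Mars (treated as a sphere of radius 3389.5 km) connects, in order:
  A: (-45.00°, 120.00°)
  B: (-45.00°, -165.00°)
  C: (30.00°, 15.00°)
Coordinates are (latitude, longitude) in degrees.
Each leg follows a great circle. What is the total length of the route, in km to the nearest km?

12778 km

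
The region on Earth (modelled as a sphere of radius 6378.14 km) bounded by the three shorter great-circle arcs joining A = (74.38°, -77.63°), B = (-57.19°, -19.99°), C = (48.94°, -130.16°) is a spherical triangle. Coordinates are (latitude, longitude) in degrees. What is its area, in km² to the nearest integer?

Side lengths (central angles): a = 2.4287, b = 0.5849, c = 2.3911 rad; semiperimeter s = 2.7023.
By l'Huilier's theorem, tan(E/4) = √[tan(s/2) tan((s−a)/2) tan((s−b)/2) tan((s−c)/2)], giving spherical excess E = 1.5732 rad.
Area = E·R² = 1.5732 × (6378.14)² ≈ 63999007 km².

63999007 km²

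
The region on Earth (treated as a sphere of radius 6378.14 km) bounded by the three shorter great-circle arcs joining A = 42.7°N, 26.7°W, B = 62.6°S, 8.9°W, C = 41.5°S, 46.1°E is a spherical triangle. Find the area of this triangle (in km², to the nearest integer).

36654847 km²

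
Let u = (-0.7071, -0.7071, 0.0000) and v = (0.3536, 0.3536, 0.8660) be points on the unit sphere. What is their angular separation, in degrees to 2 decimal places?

u·v = -0.5001; |u| = 1.0000, |v| = 1.0000.
cos θ = (u·v)/(|u||v|) = -0.5001, so θ = 120.00°.

120.00°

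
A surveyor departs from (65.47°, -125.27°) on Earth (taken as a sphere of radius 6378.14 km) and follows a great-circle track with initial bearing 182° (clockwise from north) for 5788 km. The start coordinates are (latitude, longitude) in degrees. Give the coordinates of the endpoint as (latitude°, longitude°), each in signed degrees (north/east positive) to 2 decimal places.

13.49°, -126.89°

Angular distance δ = d/R = 5788/6378.14 = 0.90747 rad; initial bearing θ = 3.1765 rad.
sin φ₂ = sin φ₁ cos δ + cos φ₁ sin δ cos θ = (0.9097)(0.6157) + (0.4152)(0.7880)(-0.9994) = 0.2332, so φ₂ = 13.49°.
Δλ = atan2(sin θ sin δ cos φ₁, cos δ − sin φ₁ sin φ₂) = atan2(-0.0114, 0.4036) = -1.620°.
λ₂ = -125.270° − 1.620° = -126.89°.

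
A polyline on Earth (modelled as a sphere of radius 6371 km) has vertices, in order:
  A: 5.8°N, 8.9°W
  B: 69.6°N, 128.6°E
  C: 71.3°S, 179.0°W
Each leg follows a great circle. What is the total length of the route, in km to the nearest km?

Leg A→B: central angle 1.7325 rad, distance 11037.5 km.
Leg B→C: central angle 2.5315 rad, distance 16128.4 km.
Total: 11037.5 + 16128.4 ≈ 27166 km.

27166 km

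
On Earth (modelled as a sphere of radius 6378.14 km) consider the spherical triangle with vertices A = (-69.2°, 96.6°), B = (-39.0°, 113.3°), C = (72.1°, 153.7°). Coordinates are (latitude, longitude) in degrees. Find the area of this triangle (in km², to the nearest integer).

1556895 km²

Side lengths (central angles): a = 2.0009, b = 2.5504, c = 0.5498 rad; semiperimeter s = 2.5506.
By l'Huilier's theorem, tan(E/4) = √[tan(s/2) tan((s−a)/2) tan((s−b)/2) tan((s−c)/2)], giving spherical excess E = 0.0383 rad.
Area = E·R² = 0.0383 × (6378.14)² ≈ 1556895 km².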